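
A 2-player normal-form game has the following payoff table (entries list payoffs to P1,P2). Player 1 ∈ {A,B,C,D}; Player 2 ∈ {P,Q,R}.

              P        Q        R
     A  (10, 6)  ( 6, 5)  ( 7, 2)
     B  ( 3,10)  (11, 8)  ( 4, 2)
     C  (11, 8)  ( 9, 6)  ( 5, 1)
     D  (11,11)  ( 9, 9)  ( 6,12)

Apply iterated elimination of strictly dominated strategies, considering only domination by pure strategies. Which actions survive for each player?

Remaining: P1:{A,C,D} P2:{P,R}

P2 drop Q (P beats it: A:6>5 B:10>8 C:8>6 D:11>9)
P1 drop B (A beats it: P:10>3 R:7>4)
P1→{A,C,D} P2→{P,R}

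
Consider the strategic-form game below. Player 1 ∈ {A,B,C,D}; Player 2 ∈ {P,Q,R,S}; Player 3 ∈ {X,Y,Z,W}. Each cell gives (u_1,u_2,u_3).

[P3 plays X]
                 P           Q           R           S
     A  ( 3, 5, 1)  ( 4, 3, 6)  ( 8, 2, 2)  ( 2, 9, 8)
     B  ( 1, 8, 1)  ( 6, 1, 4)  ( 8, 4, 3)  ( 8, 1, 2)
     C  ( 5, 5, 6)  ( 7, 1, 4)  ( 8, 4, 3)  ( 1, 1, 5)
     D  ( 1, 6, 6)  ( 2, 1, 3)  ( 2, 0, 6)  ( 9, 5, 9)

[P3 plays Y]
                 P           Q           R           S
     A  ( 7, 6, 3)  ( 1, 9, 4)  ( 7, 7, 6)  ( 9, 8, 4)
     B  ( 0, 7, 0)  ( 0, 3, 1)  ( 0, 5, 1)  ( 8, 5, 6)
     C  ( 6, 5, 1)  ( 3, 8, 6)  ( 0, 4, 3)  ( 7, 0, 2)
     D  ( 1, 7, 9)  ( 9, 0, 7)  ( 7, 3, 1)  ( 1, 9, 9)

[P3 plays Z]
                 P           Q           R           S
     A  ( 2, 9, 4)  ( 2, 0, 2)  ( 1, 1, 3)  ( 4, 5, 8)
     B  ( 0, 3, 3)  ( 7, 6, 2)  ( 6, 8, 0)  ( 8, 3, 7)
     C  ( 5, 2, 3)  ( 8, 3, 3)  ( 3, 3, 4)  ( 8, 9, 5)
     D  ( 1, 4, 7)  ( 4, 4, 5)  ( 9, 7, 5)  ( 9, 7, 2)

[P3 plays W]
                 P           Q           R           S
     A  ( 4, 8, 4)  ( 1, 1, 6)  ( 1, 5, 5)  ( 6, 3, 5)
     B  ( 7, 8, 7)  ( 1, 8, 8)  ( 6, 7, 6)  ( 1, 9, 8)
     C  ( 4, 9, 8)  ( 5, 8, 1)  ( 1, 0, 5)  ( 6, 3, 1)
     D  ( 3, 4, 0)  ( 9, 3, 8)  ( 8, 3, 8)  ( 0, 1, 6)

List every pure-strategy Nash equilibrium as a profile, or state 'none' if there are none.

(A,P,X): not NE [P1→C gives 5>3; P2→S gives 9>5; P3→W gives 4>1]
(A,P,Y): not NE [P2→Q gives 9>6; P3→W gives 4>3]
(A,P,Z): not NE [P1→C gives 5>2]
(A,P,W): not NE [P1→B gives 7>4]
(A,Q,X): not NE [P1→C gives 7>4; P2→S gives 9>3]
(A,Q,Y): not NE [P1→D gives 9>1; P3→W gives 6>4]
(A,Q,Z): not NE [P1→C gives 8>2; P2→P gives 9>0; P3→W gives 6>2]
(A,Q,W): not NE [P1→D gives 9>1; P2→P gives 8>1]
(A,R,X): not NE [P2→S gives 9>2; P3→Y gives 6>2]
(A,R,Y): not NE [P2→Q gives 9>7]
(A,R,Z): not NE [P1→D gives 9>1; P2→P gives 9>1; P3→Y gives 6>3]
(A,R,W): not NE [P1→D gives 8>1; P2→P gives 8>5; P3→Y gives 6>5]
(A,S,X): not NE [P1→D gives 9>2]
(A,S,Y): not NE [P2→Q gives 9>8; P3→Z gives 8>4]
(A,S,Z): not NE [P1→D gives 9>4; P2→P gives 9>5]
(A,S,W): not NE [P2→P gives 8>3; P3→Z gives 8>5]
(B,P,X): not NE [P1→C gives 5>1; P3→W gives 7>1]
(B,P,Y): not NE [P1→A gives 7>0; P3→W gives 7>0]
(B,P,Z): not NE [P1→C gives 5>0; P2→R gives 8>3; P3→W gives 7>3]
(B,P,W): not NE [P2→S gives 9>8]
(B,Q,X): not NE [P1→C gives 7>6; P2→P gives 8>1; P3→W gives 8>4]
(B,Q,Y): not NE [P1→D gives 9>0; P2→P gives 7>3; P3→W gives 8>1]
(B,Q,Z): not NE [P1→C gives 8>7; P2→R gives 8>6; P3→W gives 8>2]
(B,Q,W): not NE [P1→D gives 9>1; P2→S gives 9>8]
(B,R,X): not NE [P2→P gives 8>4; P3→W gives 6>3]
(B,R,Y): not NE [P1→D gives 7>0; P2→P gives 7>5; P3→W gives 6>1]
(B,R,Z): not NE [P1→D gives 9>6; P3→W gives 6>0]
(B,R,W): not NE [P1→D gives 8>6; P2→S gives 9>7]
(B,S,X): not NE [P1→D gives 9>8; P2→P gives 8>1; P3→W gives 8>2]
(B,S,Y): not NE [P1→A gives 9>8; P2→P gives 7>5; P3→W gives 8>6]
(B,S,Z): not NE [P1→D gives 9>8; P2→R gives 8>3; P3→W gives 8>7]
(B,S,W): not NE [P1→C gives 6>1]
(C,P,X): not NE [P3→W gives 8>6]
(C,P,Y): not NE [P1→A gives 7>6; P2→Q gives 8>5; P3→W gives 8>1]
(C,P,Z): not NE [P2→S gives 9>2; P3→W gives 8>3]
(C,P,W): not NE [P1→B gives 7>4]
(C,Q,X): not NE [P2→P gives 5>1; P3→Y gives 6>4]
(C,Q,Y): not NE [P1→D gives 9>3]
(C,Q,Z): not NE [P2→S gives 9>3; P3→Y gives 6>3]
(C,Q,W): not NE [P1→D gives 9>5; P2→P gives 9>8; P3→Y gives 6>1]
(C,R,X): not NE [P2→P gives 5>4; P3→W gives 5>3]
(C,R,Y): not NE [P1→D gives 7>0; P2→Q gives 8>4; P3→W gives 5>3]
(C,R,Z): not NE [P1→D gives 9>3; P2→S gives 9>3; P3→W gives 5>4]
(C,R,W): not NE [P1→D gives 8>1; P2→P gives 9>0]
(C,S,X): not NE [P1→D gives 9>1; P2→P gives 5>1]
(C,S,Y): not NE [P1→A gives 9>7; P2→Q gives 8>0; P3→Z gives 5>2]
(C,S,Z): not NE [P1→D gives 9>8]
(C,S,W): not NE [P2→P gives 9>3; P3→Z gives 5>1]
(D,P,X): not NE [P1→C gives 5>1; P3→Y gives 9>6]
(D,P,Y): not NE [P1→A gives 7>1; P2→S gives 9>7]
(D,P,Z): not NE [P1→C gives 5>1; P2→S gives 7>4; P3→Y gives 9>7]
(D,P,W): not NE [P1→B gives 7>3; P3→Y gives 9>0]
(D,Q,X): not NE [P1→C gives 7>2; P2→P gives 6>1; P3→W gives 8>3]
(D,Q,Y): not NE [P2→S gives 9>0; P3→W gives 8>7]
(D,Q,Z): not NE [P1→C gives 8>4; P2→S gives 7>4; P3→W gives 8>5]
(D,Q,W): not NE [P2→P gives 4>3]
(D,R,X): not NE [P1→C gives 8>2; P2→P gives 6>0; P3→W gives 8>6]
(D,R,Y): not NE [P2→S gives 9>3; P3→W gives 8>1]
(D,R,Z): not NE [P3→W gives 8>5]
(D,R,W): not NE [P2→P gives 4>3]
(D,S,X): not NE [P2→P gives 6>5]
(D,S,Y): not NE [P1→A gives 9>1]
(D,S,Z): not NE [P3→Y gives 9>2]
(D,S,W): not NE [P1→C gives 6>0; P2→P gives 4>1; P3→Y gives 9>6]

No pure NE.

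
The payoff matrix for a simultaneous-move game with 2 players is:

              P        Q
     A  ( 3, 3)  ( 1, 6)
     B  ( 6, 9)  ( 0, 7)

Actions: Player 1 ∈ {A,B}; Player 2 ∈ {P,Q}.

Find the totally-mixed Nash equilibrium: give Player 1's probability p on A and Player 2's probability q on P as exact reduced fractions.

P1 indiff ⇒ q·3+(1-q)·1 = q·6+(1-q)·0 ⇒ q(-3) = (1-q)(-1) ⇒ q = 1/4
P2 indiff ⇒ p·3+(1-p)·9 = p·6+(1-p)·7 ⇒ p(-3) = (1-p)(-2) ⇒ p = 2/5

(p,q) = (2/5, 1/4)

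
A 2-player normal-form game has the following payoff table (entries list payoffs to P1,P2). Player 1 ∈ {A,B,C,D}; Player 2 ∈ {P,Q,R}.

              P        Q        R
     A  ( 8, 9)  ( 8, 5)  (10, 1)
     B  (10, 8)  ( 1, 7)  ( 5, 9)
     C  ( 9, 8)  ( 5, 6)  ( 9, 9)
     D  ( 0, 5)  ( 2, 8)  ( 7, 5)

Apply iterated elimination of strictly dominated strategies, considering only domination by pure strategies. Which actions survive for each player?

Remaining: P1:{A,B,C} P2:{P,R}

P1 drop D (A beats it: P:8>0 Q:8>2 R:10>7)
P2 drop Q (P beats it: A:9>5 B:8>7 C:8>6)
P1→{A,B,C} P2→{P,R}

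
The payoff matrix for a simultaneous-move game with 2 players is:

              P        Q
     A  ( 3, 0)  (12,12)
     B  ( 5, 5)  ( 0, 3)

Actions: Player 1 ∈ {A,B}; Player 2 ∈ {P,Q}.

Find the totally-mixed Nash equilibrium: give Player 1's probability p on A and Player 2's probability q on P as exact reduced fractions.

P1 indiff ⇒ q·3+(1-q)·12 = q·5+(1-q)·0 ⇒ q(-2) = (1-q)(-12) ⇒ q = 6/7
P2 indiff ⇒ p·0+(1-p)·5 = p·12+(1-p)·3 ⇒ p(-12) = (1-p)(-2) ⇒ p = 1/7

p=1/7, q=6/7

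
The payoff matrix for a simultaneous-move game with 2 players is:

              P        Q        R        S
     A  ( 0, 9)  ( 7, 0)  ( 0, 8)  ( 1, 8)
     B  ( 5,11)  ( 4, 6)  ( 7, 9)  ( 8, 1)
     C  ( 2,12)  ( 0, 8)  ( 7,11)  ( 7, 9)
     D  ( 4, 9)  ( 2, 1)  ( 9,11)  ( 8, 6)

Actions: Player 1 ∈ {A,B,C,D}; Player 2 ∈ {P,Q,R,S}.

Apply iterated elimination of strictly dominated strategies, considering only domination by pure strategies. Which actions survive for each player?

IESDS → P1:{B,D} P2:{P,R}

P1 drop C (D beats it: P:4>2 Q:2>0 R:9>7 S:8>7)
P2 drop Q (P beats it: A:9>0 B:11>6 D:9>1)
P1 drop A (B beats it: P:5>0 R:7>0 S:8>1)
P2 drop S (P beats it: B:11>1 D:9>6)
P1→{B,D} P2→{P,R}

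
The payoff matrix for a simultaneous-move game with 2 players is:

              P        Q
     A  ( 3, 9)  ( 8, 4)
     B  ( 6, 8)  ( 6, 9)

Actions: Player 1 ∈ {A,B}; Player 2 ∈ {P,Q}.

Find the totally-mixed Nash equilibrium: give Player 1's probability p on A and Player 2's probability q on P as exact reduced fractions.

(p,q) = (1/6, 2/5)

P1 indiff ⇒ q·3+(1-q)·8 = q·6+(1-q)·6 ⇒ q(-3) = (1-q)(-2) ⇒ q = 2/5
P2 indiff ⇒ p·9+(1-p)·8 = p·4+(1-p)·9 ⇒ p(5) = (1-p)(1) ⇒ p = 1/6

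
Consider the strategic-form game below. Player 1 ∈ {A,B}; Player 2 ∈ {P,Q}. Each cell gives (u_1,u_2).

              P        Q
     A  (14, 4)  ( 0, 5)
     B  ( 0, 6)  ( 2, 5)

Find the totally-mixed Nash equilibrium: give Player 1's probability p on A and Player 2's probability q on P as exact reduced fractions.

P1 indiff ⇒ q·14+(1-q)·0 = q·0+(1-q)·2 ⇒ q(14) = (1-q)(2) ⇒ q = 1/8
P2 indiff ⇒ p·4+(1-p)·6 = p·5+(1-p)·5 ⇒ p(-1) = (1-p)(-1) ⇒ p = 1/2

(p,q) = (1/2, 1/8)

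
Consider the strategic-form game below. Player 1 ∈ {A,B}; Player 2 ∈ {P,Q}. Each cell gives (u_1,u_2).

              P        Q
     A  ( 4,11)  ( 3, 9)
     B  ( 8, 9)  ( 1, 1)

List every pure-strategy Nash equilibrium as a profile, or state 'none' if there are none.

Nash profiles: (B,P)

(A,P): not NE [P1→B gives 8>4]
(A,Q): not NE [P2→P gives 11>9]
(B,P): NE
(B,Q): not NE [P1→A gives 3>1; P2→P gives 9>1]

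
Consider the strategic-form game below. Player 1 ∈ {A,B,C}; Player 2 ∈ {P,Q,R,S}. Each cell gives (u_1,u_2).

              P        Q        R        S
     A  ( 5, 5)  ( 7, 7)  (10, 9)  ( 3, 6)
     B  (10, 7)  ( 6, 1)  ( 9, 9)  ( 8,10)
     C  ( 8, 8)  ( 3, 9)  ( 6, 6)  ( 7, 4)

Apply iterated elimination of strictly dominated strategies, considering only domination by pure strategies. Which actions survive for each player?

P1 drop C (B beats it: P:10>8 Q:6>3 R:9>6 S:8>7)
P2 drop P (R beats it: A:9>5 B:9>7)
P2 drop Q (R beats it: A:9>7 B:9>1)
P1→{A,B} P2→{R,S}

Survivors P1:{A,B} P2:{R,S}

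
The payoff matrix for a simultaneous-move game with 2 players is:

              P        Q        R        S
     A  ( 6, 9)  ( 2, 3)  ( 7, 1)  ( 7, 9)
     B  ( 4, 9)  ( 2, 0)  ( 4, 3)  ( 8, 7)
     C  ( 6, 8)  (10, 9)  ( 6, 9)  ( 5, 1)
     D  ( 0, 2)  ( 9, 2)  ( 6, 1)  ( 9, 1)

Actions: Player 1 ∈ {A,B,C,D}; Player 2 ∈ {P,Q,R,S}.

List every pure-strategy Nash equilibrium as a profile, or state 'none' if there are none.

(A,P): NE
(A,Q): not NE [P1→C gives 10>2; P2→S gives 9>3]
(A,R): not NE [P2→S gives 9>1]
(A,S): not NE [P1→D gives 9>7]
(B,P): not NE [P1→C gives 6>4]
(B,Q): not NE [P1→C gives 10>2; P2→P gives 9>0]
(B,R): not NE [P1→A gives 7>4; P2→P gives 9>3]
(B,S): not NE [P1→D gives 9>8; P2→P gives 9>7]
(C,P): not NE [P2→R gives 9>8]
(C,Q): NE
(C,R): not NE [P1→A gives 7>6]
(C,S): not NE [P1→D gives 9>5; P2→R gives 9>1]
(D,P): not NE [P1→C gives 6>0]
(D,Q): not NE [P1→C gives 10>9]
(D,R): not NE [P1→A gives 7>6; P2→Q gives 2>1]
(D,S): not NE [P2→Q gives 2>1]

Nash profiles: (A,P), (C,Q)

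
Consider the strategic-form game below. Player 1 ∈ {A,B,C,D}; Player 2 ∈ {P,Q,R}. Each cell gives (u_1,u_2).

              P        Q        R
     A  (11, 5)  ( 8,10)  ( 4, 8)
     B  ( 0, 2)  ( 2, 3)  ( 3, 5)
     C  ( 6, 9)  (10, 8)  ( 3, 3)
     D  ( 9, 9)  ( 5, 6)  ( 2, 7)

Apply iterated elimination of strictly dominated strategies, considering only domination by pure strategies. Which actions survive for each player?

P1 drop B (A beats it: P:11>0 Q:8>2 R:4>3)
P1 drop D (A beats it: P:11>9 Q:8>5 R:4>2)
P2 drop R (Q beats it: A:10>8 C:8>3)
P1→{A,C} P2→{P,Q}

Survivors P1:{A,C} P2:{P,Q}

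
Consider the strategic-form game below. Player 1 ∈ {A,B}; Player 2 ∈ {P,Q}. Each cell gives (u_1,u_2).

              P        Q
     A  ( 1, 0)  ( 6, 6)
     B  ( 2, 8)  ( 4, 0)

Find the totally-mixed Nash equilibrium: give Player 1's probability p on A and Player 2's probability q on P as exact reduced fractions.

p=4/7, q=2/3

P1 indiff ⇒ q·1+(1-q)·6 = q·2+(1-q)·4 ⇒ q(-1) = (1-q)(-2) ⇒ q = 2/3
P2 indiff ⇒ p·0+(1-p)·8 = p·6+(1-p)·0 ⇒ p(-6) = (1-p)(-8) ⇒ p = 4/7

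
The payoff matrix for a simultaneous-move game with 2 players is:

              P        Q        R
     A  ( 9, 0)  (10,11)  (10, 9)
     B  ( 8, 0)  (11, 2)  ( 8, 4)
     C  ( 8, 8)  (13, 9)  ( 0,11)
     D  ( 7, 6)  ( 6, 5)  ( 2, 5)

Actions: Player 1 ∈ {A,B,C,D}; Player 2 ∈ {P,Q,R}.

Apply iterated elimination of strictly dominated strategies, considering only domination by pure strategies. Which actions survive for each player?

P1 drop D (A beats it: P:9>7 Q:10>6 R:10>2)
P2 drop P (Q beats it: A:11>0 B:2>0 C:9>8)
P1→{A,B,C} P2→{Q,R}

Survivors P1:{A,B,C} P2:{Q,R}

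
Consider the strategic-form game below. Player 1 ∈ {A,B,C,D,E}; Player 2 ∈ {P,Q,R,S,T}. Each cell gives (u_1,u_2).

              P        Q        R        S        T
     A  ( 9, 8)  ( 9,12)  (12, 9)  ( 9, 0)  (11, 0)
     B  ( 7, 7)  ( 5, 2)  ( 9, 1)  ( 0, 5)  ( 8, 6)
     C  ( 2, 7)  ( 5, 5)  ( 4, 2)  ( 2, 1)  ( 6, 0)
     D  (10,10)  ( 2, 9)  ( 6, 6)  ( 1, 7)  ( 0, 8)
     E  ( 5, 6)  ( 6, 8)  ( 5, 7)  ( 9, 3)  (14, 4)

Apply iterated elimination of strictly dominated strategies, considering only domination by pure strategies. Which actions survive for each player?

Survivors P1:{A,D} P2:{P,Q}

P1 drop B (A beats it: P:9>7 Q:9>5 R:12>9 S:9>0 T:11>8)
P1 drop C (A beats it: P:9>2 Q:9>5 R:12>4 S:9>2 T:11>6)
P2 drop R (Q beats it: A:12>9 D:9>6 E:8>7)
P2 drop S (P beats it: A:8>0 D:10>7 E:6>3)
P2 drop T (P beats it: A:8>0 D:10>8 E:6>4)
P1 drop E (A beats it: P:9>5 Q:9>6)
P1→{A,D} P2→{P,Q}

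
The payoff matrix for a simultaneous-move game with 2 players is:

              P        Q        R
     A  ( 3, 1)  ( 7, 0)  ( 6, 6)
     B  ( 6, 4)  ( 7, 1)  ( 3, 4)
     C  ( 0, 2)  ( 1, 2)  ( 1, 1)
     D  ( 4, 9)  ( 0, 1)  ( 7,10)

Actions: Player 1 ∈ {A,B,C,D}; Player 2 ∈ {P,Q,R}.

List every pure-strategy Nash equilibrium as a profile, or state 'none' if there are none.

(A,P): not NE [P1→B gives 6>3; P2→R gives 6>1]
(A,Q): not NE [P2→R gives 6>0]
(A,R): not NE [P1→D gives 7>6]
(B,P): NE
(B,Q): not NE [P2→R gives 4>1]
(B,R): not NE [P1→D gives 7>3]
(C,P): not NE [P1→B gives 6>0]
(C,Q): not NE [P1→B gives 7>1]
(C,R): not NE [P1→D gives 7>1; P2→Q gives 2>1]
(D,P): not NE [P1→B gives 6>4; P2→R gives 10>9]
(D,Q): not NE [P1→B gives 7>0; P2→R gives 10>1]
(D,R): NE

NE set: (B,P), (D,R)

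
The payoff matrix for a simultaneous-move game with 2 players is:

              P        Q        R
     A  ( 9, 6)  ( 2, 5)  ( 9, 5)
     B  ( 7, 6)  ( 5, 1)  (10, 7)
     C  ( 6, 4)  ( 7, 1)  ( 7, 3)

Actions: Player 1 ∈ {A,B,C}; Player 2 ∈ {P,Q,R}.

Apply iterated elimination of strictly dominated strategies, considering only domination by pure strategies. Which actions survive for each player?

P2 drop Q (P beats it: A:6>5 B:6>1 C:4>1)
P1 drop C (A beats it: P:9>6 R:9>7)
P1→{A,B} P2→{P,R}

Survivors P1:{A,B} P2:{P,R}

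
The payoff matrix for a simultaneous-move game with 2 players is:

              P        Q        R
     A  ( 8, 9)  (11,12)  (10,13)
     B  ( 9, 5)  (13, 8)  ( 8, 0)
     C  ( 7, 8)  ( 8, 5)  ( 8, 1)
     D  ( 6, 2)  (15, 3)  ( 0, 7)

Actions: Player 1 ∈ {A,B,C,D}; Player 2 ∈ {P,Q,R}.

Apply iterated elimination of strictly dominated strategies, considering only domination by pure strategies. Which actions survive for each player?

P1 drop C (A beats it: P:8>7 Q:11>8 R:10>8)
P2 drop P (Q beats it: A:12>9 B:8>5 D:3>2)
P1→{A,B,D} P2→{Q,R}

IESDS → P1:{A,B,D} P2:{Q,R}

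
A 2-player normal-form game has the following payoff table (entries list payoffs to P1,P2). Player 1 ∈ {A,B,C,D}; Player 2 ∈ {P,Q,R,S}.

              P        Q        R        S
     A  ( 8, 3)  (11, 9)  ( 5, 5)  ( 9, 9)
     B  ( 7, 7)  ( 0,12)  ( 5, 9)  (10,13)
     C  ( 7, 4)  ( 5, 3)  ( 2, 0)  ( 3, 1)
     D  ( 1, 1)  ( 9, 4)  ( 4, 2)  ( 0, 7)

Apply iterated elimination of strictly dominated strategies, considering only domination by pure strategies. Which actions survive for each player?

Survivors P1:{A,B} P2:{Q,S}

P1 drop C (A beats it: P:8>7 Q:11>5 R:5>2 S:9>3)
P1 drop D (A beats it: P:8>1 Q:11>9 R:5>4 S:9>0)
P2 drop P (Q beats it: A:9>3 B:12>7)
P2 drop R (Q beats it: A:9>5 B:12>9)
P1→{A,B} P2→{Q,S}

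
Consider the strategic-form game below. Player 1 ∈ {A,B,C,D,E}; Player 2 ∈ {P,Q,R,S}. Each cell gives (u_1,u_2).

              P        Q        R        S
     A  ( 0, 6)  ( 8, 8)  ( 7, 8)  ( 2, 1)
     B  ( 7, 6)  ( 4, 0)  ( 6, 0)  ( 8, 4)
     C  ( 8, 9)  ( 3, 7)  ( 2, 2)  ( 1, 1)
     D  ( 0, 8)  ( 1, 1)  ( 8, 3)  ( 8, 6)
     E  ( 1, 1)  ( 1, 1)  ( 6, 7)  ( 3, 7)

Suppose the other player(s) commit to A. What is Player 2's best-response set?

u_2(P vs A) = 6
u_2(Q vs A) = 8
u_2(R vs A) = 8
u_2(S vs A) = 1
max payoff 8 at {Q,R}

P2 best: {Q,R}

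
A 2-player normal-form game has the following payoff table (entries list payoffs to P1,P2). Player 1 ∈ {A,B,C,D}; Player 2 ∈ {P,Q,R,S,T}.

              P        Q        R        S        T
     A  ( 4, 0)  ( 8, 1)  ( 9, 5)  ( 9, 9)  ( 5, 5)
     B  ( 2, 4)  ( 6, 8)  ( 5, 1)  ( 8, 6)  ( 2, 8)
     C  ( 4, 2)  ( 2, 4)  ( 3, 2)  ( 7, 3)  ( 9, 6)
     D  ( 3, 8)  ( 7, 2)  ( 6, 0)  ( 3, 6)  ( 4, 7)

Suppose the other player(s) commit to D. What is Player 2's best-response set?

BR_2 = {P}

u_2(P vs D) = 8
u_2(Q vs D) = 2
u_2(R vs D) = 0
u_2(S vs D) = 6
u_2(T vs D) = 7
max payoff 8 at {P}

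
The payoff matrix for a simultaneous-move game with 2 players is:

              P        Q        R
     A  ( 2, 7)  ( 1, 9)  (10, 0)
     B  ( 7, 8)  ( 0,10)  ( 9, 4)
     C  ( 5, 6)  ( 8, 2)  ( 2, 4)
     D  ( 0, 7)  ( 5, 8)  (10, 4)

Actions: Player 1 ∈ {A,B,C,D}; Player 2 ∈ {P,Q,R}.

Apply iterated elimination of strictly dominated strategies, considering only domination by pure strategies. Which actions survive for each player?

P2 drop R (P beats it: A:7>0 B:8>4 C:6>4 D:7>4)
P1 drop A (C beats it: P:5>2 Q:8>1)
P1 drop D (C beats it: P:5>0 Q:8>5)
P1→{B,C} P2→{P,Q}

IESDS → P1:{B,C} P2:{P,Q}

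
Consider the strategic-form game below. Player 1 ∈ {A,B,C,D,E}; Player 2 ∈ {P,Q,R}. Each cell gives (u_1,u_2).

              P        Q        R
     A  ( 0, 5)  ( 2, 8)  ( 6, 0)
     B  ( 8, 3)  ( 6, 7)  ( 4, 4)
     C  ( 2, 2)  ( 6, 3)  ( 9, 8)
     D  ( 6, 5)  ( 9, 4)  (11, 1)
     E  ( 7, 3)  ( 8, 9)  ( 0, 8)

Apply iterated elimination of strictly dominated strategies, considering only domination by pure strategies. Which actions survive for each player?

P1 drop A (C beats it: P:2>0 Q:6>2 R:9>6)
P1 drop C (D beats it: P:6>2 Q:9>6 R:11>9)
P2 drop R (Q beats it: B:7>4 D:4>1 E:9>8)
P1→{B,D,E} P2→{P,Q}

Survivors P1:{B,D,E} P2:{P,Q}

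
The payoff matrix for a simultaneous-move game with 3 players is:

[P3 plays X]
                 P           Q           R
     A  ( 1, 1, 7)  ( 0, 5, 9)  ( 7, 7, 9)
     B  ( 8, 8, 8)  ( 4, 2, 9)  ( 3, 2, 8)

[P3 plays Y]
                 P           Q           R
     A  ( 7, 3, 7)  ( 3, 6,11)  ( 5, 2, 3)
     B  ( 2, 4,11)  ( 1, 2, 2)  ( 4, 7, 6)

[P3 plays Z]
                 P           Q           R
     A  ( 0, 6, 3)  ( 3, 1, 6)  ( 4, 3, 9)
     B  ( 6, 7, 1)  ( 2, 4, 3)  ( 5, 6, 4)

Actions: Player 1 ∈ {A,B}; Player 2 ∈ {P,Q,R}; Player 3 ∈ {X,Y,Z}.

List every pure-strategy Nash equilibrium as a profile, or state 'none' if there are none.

NE set: (A,Q,Y), (A,R,X)

(A,P,X): not NE [P1→B gives 8>1; P2→R gives 7>1]
(A,P,Y): not NE [P2→Q gives 6>3]
(A,P,Z): not NE [P1→B gives 6>0; P3→Y gives 7>3]
(A,Q,X): not NE [P1→B gives 4>0; P2→R gives 7>5; P3→Y gives 11>9]
(A,Q,Y): NE
(A,Q,Z): not NE [P2→P gives 6>1; P3→Y gives 11>6]
(A,R,X): NE
(A,R,Y): not NE [P2→Q gives 6>2; P3→Z gives 9>3]
(A,R,Z): not NE [P1→B gives 5>4; P2→P gives 6>3]
(B,P,X): not NE [P3→Y gives 11>8]
(B,P,Y): not NE [P1→A gives 7>2; P2→R gives 7>4]
(B,P,Z): not NE [P3→Y gives 11>1]
(B,Q,X): not NE [P2→P gives 8>2]
(B,Q,Y): not NE [P1→A gives 3>1; P2→R gives 7>2; P3→X gives 9>2]
(B,Q,Z): not NE [P1→A gives 3>2; P2→P gives 7>4; P3→X gives 9>3]
(B,R,X): not NE [P1→A gives 7>3; P2→P gives 8>2]
(B,R,Y): not NE [P1→A gives 5>4; P3→X gives 8>6]
(B,R,Z): not NE [P2→P gives 7>6; P3→X gives 8>4]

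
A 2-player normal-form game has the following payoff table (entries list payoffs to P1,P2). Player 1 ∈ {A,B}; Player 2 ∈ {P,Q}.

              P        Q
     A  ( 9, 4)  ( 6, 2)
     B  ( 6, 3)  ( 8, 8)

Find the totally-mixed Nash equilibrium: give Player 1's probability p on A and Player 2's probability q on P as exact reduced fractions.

p=5/7, q=2/5

P1 indiff ⇒ q·9+(1-q)·6 = q·6+(1-q)·8 ⇒ q(3) = (1-q)(2) ⇒ q = 2/5
P2 indiff ⇒ p·4+(1-p)·3 = p·2+(1-p)·8 ⇒ p(2) = (1-p)(5) ⇒ p = 5/7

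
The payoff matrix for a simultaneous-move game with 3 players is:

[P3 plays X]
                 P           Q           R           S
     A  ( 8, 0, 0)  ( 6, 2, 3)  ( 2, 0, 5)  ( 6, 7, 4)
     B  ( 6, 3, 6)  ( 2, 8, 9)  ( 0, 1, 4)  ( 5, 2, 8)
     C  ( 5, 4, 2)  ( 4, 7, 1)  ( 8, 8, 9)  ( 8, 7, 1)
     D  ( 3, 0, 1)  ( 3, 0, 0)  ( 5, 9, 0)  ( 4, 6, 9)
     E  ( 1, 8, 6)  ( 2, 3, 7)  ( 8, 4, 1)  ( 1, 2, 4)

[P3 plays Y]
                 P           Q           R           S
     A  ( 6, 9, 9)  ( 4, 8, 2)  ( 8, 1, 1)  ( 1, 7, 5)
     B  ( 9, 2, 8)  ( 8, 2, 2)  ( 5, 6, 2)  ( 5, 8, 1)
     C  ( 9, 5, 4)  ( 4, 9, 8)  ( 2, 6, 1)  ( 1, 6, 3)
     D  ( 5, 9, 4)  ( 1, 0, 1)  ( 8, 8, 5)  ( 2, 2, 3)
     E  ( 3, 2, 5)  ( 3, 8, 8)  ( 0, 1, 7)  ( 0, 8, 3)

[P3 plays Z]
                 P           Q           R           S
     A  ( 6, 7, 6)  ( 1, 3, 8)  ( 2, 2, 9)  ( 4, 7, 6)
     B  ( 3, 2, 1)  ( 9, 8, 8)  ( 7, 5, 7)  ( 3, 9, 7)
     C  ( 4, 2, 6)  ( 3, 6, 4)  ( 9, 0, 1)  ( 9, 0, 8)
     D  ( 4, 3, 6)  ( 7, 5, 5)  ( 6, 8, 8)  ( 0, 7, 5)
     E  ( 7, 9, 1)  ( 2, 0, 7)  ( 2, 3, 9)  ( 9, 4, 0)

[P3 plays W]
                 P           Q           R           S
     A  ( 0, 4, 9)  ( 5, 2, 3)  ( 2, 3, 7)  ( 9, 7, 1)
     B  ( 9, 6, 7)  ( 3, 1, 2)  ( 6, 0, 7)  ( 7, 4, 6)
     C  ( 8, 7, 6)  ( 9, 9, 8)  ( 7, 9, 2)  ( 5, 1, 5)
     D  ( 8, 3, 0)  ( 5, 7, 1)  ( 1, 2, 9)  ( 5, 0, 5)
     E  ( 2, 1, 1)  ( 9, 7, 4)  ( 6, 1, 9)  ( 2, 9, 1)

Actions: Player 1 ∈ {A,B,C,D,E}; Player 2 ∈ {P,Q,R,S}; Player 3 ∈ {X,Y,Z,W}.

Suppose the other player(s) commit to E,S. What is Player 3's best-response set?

BR_3 = {X}

u_3(X vs E,S) = 4
u_3(Y vs E,S) = 3
u_3(Z vs E,S) = 0
u_3(W vs E,S) = 1
max payoff 4 at {X}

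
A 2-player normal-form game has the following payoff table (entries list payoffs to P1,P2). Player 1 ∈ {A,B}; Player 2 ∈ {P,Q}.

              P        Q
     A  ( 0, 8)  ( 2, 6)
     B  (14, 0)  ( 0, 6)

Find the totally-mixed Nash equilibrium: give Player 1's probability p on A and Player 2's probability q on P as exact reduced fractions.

P1 indiff ⇒ q·0+(1-q)·2 = q·14+(1-q)·0 ⇒ q(-14) = (1-q)(-2) ⇒ q = 1/8
P2 indiff ⇒ p·8+(1-p)·0 = p·6+(1-p)·6 ⇒ p(2) = (1-p)(6) ⇒ p = 3/4

p=3/4, q=1/8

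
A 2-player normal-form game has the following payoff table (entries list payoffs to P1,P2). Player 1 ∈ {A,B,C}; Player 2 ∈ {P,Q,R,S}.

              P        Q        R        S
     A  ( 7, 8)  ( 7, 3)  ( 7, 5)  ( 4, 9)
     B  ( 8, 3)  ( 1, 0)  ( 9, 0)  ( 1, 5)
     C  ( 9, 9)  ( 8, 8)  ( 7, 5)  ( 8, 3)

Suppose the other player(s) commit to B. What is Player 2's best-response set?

BR_2 = {S}

u_2(P vs B) = 3
u_2(Q vs B) = 0
u_2(R vs B) = 0
u_2(S vs B) = 5
max payoff 5 at {S}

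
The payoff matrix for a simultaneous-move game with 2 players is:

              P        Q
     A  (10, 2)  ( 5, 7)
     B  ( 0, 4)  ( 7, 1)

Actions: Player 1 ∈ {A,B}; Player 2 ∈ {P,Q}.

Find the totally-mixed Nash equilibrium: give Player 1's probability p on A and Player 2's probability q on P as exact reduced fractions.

P1 mixes 3/8 on A; P2 mixes 1/6 on P

P1 indiff ⇒ q·10+(1-q)·5 = q·0+(1-q)·7 ⇒ q(10) = (1-q)(2) ⇒ q = 1/6
P2 indiff ⇒ p·2+(1-p)·4 = p·7+(1-p)·1 ⇒ p(-5) = (1-p)(-3) ⇒ p = 3/8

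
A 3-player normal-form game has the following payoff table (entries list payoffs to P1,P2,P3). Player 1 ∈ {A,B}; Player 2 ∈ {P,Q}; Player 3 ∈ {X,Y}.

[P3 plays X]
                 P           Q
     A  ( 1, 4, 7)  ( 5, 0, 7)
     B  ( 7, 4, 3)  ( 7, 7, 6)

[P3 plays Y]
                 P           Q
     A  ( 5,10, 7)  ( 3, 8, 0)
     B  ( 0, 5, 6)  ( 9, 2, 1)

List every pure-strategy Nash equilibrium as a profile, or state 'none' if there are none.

(A,P,X): not NE [P1→B gives 7>1]
(A,P,Y): NE
(A,Q,X): not NE [P1→B gives 7>5; P2→P gives 4>0]
(A,Q,Y): not NE [P1→B gives 9>3; P2→P gives 10>8; P3→X gives 7>0]
(B,P,X): not NE [P2→Q gives 7>4; P3→Y gives 6>3]
(B,P,Y): not NE [P1→A gives 5>0]
(B,Q,X): NE
(B,Q,Y): not NE [P2→P gives 5>2; P3→X gives 6>1]

Nash profiles: (A,P,Y), (B,Q,X)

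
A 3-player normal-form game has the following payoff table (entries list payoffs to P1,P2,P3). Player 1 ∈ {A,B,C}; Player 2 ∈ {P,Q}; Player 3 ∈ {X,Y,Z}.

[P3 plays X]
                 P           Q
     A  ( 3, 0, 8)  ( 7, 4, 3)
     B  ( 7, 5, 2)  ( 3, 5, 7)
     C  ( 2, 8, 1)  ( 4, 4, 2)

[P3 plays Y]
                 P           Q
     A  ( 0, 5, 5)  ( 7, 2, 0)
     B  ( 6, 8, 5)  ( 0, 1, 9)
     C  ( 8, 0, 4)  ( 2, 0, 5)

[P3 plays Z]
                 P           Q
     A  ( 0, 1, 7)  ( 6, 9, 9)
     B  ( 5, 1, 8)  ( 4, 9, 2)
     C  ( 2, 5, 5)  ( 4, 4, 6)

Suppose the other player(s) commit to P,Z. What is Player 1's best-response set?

P1 best: {B}

u_1(A vs P,Z) = 0
u_1(B vs P,Z) = 5
u_1(C vs P,Z) = 2
max payoff 5 at {B}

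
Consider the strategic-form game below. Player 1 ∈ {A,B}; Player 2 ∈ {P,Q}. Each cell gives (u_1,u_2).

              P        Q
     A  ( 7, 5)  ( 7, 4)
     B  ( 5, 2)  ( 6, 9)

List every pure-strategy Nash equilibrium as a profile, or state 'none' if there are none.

(A,P): NE
(A,Q): not NE [P2→P gives 5>4]
(B,P): not NE [P1→A gives 7>5; P2→Q gives 9>2]
(B,Q): not NE [P1→A gives 7>6]

PSNE = {(A,P)}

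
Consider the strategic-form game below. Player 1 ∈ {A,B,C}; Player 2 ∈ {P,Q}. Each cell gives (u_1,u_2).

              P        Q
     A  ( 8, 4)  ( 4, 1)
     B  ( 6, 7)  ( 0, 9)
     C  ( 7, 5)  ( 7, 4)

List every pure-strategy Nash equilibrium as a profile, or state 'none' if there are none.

(A,P): NE
(A,Q): not NE [P1→C gives 7>4; P2→P gives 4>1]
(B,P): not NE [P1→A gives 8>6; P2→Q gives 9>7]
(B,Q): not NE [P1→C gives 7>0]
(C,P): not NE [P1→A gives 8>7]
(C,Q): not NE [P2→P gives 5>4]

Nash profiles: (A,P)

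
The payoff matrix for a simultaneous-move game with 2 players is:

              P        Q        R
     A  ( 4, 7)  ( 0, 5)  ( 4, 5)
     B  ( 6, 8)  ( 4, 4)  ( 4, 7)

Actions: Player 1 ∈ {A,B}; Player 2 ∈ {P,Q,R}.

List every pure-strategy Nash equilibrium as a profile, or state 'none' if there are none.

Nash profiles: (B,P)

(A,P): not NE [P1→B gives 6>4]
(A,Q): not NE [P1→B gives 4>0; P2→P gives 7>5]
(A,R): not NE [P2→P gives 7>5]
(B,P): NE
(B,Q): not NE [P2→P gives 8>4]
(B,R): not NE [P2→P gives 8>7]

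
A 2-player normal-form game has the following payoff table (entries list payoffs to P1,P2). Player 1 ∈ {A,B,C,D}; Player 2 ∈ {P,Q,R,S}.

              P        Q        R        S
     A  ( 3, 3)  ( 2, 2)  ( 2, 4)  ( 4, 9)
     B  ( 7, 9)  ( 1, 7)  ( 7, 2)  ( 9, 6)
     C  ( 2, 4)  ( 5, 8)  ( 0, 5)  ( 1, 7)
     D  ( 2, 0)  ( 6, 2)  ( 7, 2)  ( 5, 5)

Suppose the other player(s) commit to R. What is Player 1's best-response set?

BR_1 = {B,D}

u_1(A vs R) = 2
u_1(B vs R) = 7
u_1(C vs R) = 0
u_1(D vs R) = 7
max payoff 7 at {B,D}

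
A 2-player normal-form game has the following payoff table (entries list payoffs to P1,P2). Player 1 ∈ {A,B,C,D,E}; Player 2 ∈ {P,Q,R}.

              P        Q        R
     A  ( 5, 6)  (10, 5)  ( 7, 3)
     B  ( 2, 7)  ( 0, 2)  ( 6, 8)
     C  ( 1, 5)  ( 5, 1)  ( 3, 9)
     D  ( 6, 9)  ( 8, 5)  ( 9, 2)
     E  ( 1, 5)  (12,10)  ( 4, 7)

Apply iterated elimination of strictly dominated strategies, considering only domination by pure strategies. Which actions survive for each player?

Survivors P1:{A,D,E} P2:{P,Q}

P1 drop B (A beats it: P:5>2 Q:10>0 R:7>6)
P1 drop C (A beats it: P:5>1 Q:10>5 R:7>3)
P2 drop R (Q beats it: A:5>3 D:5>2 E:10>7)
P1→{A,D,E} P2→{P,Q}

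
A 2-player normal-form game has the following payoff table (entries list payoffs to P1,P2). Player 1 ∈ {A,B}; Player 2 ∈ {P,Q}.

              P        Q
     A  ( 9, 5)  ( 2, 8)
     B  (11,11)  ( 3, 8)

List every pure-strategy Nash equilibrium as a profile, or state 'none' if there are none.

Nash profiles: (B,P)

(A,P): not NE [P1→B gives 11>9; P2→Q gives 8>5]
(A,Q): not NE [P1→B gives 3>2]
(B,P): NE
(B,Q): not NE [P2→P gives 11>8]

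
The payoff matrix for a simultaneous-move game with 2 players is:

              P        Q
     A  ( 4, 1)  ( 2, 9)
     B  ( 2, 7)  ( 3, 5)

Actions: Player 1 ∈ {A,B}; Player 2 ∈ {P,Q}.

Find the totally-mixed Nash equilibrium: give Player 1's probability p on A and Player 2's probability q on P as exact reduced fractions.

P1 indiff ⇒ q·4+(1-q)·2 = q·2+(1-q)·3 ⇒ q(2) = (1-q)(1) ⇒ q = 1/3
P2 indiff ⇒ p·1+(1-p)·7 = p·9+(1-p)·5 ⇒ p(-8) = (1-p)(-2) ⇒ p = 1/5

p=1/5, q=1/3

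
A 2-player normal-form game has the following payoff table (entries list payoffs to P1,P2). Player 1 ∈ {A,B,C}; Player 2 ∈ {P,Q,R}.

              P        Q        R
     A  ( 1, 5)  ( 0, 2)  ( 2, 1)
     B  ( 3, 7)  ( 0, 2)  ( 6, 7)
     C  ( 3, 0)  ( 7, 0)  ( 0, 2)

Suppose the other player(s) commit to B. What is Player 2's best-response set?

argmax u_2 = {P,R}

u_2(P vs B) = 7
u_2(Q vs B) = 2
u_2(R vs B) = 7
max payoff 7 at {P,R}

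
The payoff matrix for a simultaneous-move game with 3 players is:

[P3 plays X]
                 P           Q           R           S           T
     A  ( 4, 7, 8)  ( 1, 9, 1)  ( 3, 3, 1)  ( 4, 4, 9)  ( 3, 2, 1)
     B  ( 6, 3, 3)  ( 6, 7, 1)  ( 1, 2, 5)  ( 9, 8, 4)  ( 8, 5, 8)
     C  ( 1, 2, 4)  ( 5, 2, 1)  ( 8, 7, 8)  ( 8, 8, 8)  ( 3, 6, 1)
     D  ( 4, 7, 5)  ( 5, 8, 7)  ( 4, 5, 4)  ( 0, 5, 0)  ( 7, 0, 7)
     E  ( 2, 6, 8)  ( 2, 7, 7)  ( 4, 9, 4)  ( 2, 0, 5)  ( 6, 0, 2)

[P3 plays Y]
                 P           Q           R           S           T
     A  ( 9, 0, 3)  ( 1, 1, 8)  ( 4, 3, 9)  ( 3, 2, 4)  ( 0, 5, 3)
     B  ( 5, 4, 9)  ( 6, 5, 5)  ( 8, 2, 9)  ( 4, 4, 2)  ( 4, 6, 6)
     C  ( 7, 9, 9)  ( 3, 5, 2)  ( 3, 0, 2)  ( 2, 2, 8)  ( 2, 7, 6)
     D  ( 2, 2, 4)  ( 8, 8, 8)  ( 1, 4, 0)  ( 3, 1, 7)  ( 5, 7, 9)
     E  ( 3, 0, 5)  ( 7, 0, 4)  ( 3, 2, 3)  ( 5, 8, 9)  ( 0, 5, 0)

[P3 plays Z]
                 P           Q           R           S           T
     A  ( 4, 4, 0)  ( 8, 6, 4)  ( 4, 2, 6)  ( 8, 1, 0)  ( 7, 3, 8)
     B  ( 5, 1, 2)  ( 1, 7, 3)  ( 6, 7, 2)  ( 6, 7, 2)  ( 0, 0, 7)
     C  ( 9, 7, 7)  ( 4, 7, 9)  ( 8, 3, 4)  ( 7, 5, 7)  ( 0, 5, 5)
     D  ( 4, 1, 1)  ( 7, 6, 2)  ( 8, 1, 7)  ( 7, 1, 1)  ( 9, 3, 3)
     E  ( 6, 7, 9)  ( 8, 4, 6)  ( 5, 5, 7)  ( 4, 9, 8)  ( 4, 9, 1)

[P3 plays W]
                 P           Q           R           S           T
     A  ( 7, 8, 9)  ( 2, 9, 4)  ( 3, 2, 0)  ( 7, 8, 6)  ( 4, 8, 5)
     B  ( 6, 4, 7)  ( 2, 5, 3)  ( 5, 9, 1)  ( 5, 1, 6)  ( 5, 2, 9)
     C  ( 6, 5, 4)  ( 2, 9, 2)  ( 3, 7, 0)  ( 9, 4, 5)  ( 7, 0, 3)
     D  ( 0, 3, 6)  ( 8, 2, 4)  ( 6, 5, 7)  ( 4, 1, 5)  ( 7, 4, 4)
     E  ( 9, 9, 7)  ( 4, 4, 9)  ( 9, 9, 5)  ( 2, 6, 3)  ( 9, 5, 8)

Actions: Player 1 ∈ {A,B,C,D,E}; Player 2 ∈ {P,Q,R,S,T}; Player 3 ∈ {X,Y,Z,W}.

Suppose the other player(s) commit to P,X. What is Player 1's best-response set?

P1 best: {B}

u_1(A vs P,X) = 4
u_1(B vs P,X) = 6
u_1(C vs P,X) = 1
u_1(D vs P,X) = 4
u_1(E vs P,X) = 2
max payoff 6 at {B}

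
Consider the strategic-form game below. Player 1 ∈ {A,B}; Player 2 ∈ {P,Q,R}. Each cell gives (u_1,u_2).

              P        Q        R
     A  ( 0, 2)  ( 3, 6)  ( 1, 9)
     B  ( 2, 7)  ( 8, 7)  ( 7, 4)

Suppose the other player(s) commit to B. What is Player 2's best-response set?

P2 best: {P,Q}

u_2(P vs B) = 7
u_2(Q vs B) = 7
u_2(R vs B) = 4
max payoff 7 at {P,Q}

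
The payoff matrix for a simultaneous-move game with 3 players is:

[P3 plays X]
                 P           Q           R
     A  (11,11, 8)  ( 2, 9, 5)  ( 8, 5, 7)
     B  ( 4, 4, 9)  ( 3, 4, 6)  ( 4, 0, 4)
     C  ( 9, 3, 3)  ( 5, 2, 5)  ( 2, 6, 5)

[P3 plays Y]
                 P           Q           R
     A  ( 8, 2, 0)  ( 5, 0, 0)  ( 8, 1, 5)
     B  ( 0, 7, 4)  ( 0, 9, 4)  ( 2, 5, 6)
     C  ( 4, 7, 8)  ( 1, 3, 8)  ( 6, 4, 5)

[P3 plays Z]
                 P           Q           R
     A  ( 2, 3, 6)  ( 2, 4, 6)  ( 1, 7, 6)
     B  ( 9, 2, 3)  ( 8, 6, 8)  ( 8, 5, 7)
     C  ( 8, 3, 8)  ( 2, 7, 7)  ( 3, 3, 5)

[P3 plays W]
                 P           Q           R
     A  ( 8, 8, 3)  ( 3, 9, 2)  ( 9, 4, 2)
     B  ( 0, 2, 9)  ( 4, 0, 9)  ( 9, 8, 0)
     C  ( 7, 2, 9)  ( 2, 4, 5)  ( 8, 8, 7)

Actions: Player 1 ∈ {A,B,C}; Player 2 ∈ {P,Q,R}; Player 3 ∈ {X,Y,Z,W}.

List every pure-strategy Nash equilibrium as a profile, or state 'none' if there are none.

Nash profiles: (A,P,X)

(A,P,X): NE
(A,P,Y): not NE [P3→X gives 8>0]
(A,P,Z): not NE [P1→B gives 9>2; P2→R gives 7>3; P3→X gives 8>6]
(A,P,W): not NE [P2→Q gives 9>8; P3→X gives 8>3]
(A,Q,X): not NE [P1→C gives 5>2; P2→P gives 11>9; P3→Z gives 6>5]
(A,Q,Y): not NE [P2→P gives 2>0; P3→Z gives 6>0]
(A,Q,Z): not NE [P1→B gives 8>2; P2→R gives 7>4]
(A,Q,W): not NE [P1→B gives 4>3; P3→Z gives 6>2]
(A,R,X): not NE [P2→P gives 11>5]
(A,R,Y): not NE [P2→P gives 2>1; P3→X gives 7>5]
(A,R,Z): not NE [P1→B gives 8>1; P3→X gives 7>6]
(A,R,W): not NE [P2→Q gives 9>4; P3→X gives 7>2]
(B,P,X): not NE [P1→A gives 11>4]
(B,P,Y): not NE [P1→A gives 8>0; P2→Q gives 9>7; P3→W gives 9>4]
(B,P,Z): not NE [P2→Q gives 6>2; P3→W gives 9>3]
(B,P,W): not NE [P1→A gives 8>0; P2→R gives 8>2]
(B,Q,X): not NE [P1→C gives 5>3; P3→W gives 9>6]
(B,Q,Y): not NE [P1→A gives 5>0; P3→W gives 9>4]
(B,Q,Z): not NE [P3→W gives 9>8]
(B,Q,W): not NE [P2→R gives 8>0]
(B,R,X): not NE [P1→A gives 8>4; P2→Q gives 4>0; P3→Z gives 7>4]
(B,R,Y): not NE [P1→A gives 8>2; P2→Q gives 9>5; P3→Z gives 7>6]
(B,R,Z): not NE [P2→Q gives 6>5]
(B,R,W): not NE [P3→Z gives 7>0]
(C,P,X): not NE [P1→A gives 11>9; P2→R gives 6>3; P3→W gives 9>3]
(C,P,Y): not NE [P1→A gives 8>4; P3→W gives 9>8]
(C,P,Z): not NE [P1→B gives 9>8; P2→Q gives 7>3; P3→W gives 9>8]
(C,P,W): not NE [P1→A gives 8>7; P2→R gives 8>2]
(C,Q,X): not NE [P2→R gives 6>2; P3→Y gives 8>5]
(C,Q,Y): not NE [P1→A gives 5>1; P2→P gives 7>3]
(C,Q,Z): not NE [P1→B gives 8>2; P3→Y gives 8>7]
(C,Q,W): not NE [P1→B gives 4>2; P2→R gives 8>4; P3→Y gives 8>5]
(C,R,X): not NE [P1→A gives 8>2; P3→W gives 7>5]
(C,R,Y): not NE [P1→A gives 8>6; P2→P gives 7>4; P3→W gives 7>5]
(C,R,Z): not NE [P1→B gives 8>3; P2→Q gives 7>3; P3→W gives 7>5]
(C,R,W): not NE [P1→B gives 9>8]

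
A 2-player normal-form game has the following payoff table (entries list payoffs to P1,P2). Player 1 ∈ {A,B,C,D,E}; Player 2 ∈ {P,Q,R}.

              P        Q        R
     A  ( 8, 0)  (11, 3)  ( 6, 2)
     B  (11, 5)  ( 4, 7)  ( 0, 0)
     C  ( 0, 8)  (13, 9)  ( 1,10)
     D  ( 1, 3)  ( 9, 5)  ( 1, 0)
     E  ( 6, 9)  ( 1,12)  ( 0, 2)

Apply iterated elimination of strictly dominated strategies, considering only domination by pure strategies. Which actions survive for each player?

Remaining: P1:{A,C} P2:{Q,R}

P1 drop D (A beats it: P:8>1 Q:11>9 R:6>1)
P1 drop E (A beats it: P:8>6 Q:11>1 R:6>0)
P2 drop P (Q beats it: A:3>0 B:7>5 C:9>8)
P1 drop B (A beats it: Q:11>4 R:6>0)
P1→{A,C} P2→{Q,R}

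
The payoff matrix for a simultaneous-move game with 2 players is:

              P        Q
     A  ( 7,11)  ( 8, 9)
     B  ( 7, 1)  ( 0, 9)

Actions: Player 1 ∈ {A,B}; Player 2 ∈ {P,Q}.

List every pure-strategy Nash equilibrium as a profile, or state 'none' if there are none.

PSNE = {(A,P)}

(A,P): NE
(A,Q): not NE [P2→P gives 11>9]
(B,P): not NE [P2→Q gives 9>1]
(B,Q): not NE [P1→A gives 8>0]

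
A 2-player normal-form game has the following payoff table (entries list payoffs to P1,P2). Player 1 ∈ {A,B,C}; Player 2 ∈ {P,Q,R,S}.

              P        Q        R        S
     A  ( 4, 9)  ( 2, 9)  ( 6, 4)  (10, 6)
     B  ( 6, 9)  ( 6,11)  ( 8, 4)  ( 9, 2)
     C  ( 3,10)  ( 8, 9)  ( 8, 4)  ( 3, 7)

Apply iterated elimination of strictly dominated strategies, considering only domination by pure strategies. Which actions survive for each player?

Remaining: P1:{B,C} P2:{P,Q}

P2 drop R (P beats it: A:9>4 B:9>4 C:10>4)
P2 drop S (P beats it: A:9>6 B:9>2 C:10>7)
P1 drop A (B beats it: P:6>4 Q:6>2)
P1→{B,C} P2→{P,Q}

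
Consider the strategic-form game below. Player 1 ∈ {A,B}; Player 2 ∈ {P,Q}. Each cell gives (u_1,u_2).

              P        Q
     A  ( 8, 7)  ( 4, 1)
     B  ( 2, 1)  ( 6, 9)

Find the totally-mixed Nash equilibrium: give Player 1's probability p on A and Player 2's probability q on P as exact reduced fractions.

(p,q) = (4/7, 1/4)

P1 indiff ⇒ q·8+(1-q)·4 = q·2+(1-q)·6 ⇒ q(6) = (1-q)(2) ⇒ q = 1/4
P2 indiff ⇒ p·7+(1-p)·1 = p·1+(1-p)·9 ⇒ p(6) = (1-p)(8) ⇒ p = 4/7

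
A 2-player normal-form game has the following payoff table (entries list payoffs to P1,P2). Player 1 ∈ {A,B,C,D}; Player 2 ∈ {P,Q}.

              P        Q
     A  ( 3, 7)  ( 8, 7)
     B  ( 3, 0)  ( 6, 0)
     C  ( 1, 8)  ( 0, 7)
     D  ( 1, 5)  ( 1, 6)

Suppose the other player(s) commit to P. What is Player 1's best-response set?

u_1(A vs P) = 3
u_1(B vs P) = 3
u_1(C vs P) = 1
u_1(D vs P) = 1
max payoff 3 at {A,B}

P1 best: {A,B}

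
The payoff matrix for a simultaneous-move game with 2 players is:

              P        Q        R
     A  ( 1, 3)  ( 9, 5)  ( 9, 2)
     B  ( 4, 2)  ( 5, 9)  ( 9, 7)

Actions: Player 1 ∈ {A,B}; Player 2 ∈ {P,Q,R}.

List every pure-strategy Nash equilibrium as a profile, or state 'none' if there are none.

(A,P): not NE [P1→B gives 4>1; P2→Q gives 5>3]
(A,Q): NE
(A,R): not NE [P2→Q gives 5>2]
(B,P): not NE [P2→Q gives 9>2]
(B,Q): not NE [P1→A gives 9>5]
(B,R): not NE [P2→Q gives 9>7]

NE set: (A,Q)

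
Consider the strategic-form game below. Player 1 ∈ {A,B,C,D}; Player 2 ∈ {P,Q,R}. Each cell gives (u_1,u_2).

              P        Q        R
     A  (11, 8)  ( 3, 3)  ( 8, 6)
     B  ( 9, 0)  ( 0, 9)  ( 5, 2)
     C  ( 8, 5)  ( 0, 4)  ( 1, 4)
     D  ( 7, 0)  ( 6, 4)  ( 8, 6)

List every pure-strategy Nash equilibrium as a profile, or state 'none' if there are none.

Nash profiles: (A,P), (D,R)

(A,P): NE
(A,Q): not NE [P1→D gives 6>3; P2→P gives 8>3]
(A,R): not NE [P2→P gives 8>6]
(B,P): not NE [P1→A gives 11>9; P2→Q gives 9>0]
(B,Q): not NE [P1→D gives 6>0]
(B,R): not NE [P1→D gives 8>5; P2→Q gives 9>2]
(C,P): not NE [P1→A gives 11>8]
(C,Q): not NE [P1→D gives 6>0; P2→P gives 5>4]
(C,R): not NE [P1→D gives 8>1; P2→P gives 5>4]
(D,P): not NE [P1→A gives 11>7; P2→R gives 6>0]
(D,Q): not NE [P2→R gives 6>4]
(D,R): NE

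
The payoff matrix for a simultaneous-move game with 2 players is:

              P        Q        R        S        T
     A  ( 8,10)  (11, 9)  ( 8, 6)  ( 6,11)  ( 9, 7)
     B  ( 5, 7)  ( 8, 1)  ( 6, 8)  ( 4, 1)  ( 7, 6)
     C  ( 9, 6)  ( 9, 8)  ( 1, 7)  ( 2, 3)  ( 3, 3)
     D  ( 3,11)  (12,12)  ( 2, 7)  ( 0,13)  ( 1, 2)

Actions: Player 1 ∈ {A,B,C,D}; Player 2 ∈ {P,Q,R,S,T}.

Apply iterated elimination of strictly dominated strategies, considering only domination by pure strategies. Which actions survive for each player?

IESDS → P1:{A,C,D} P2:{P,Q,S}

P1 drop B (A beats it: P:8>5 Q:11>8 R:8>6 S:6>4 T:9>7)
P2 drop R (Q beats it: A:9>6 C:8>7 D:12>7)
P2 drop T (P beats it: A:10>7 C:6>3 D:11>2)
P1→{A,C,D} P2→{P,Q,S}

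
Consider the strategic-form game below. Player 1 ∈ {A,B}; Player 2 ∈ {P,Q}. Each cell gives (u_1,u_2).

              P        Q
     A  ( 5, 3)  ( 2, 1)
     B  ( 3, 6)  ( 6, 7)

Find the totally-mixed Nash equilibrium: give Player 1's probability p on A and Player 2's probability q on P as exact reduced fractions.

P1 indiff ⇒ q·5+(1-q)·2 = q·3+(1-q)·6 ⇒ q(2) = (1-q)(4) ⇒ q = 2/3
P2 indiff ⇒ p·3+(1-p)·6 = p·1+(1-p)·7 ⇒ p(2) = (1-p)(1) ⇒ p = 1/3

p=1/3, q=2/3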